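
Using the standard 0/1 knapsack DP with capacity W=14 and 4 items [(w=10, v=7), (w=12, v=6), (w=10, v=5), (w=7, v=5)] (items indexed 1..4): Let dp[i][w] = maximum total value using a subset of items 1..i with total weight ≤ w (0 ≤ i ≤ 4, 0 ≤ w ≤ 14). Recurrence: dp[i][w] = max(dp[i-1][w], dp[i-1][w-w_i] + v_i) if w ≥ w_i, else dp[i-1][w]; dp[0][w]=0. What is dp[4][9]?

5

i\w   0   1   2   3   4   5   6   7   8   9  10  11  12  13  14
  0   0   0   0   0   0   0   0   0   0   0   0   0   0   0   0
  1   0   0   0   0   0   0   0   0   0   0   7   7   7   7   7
  2   0   0   0   0   0   0   0   0   0   0   7   7   7   7   7
  3   0   0   0   0   0   0   0   0   0   0   7   7   7   7   7
  4   0   0   0   0   0   0   0   5   5   5   7   7   7   7   7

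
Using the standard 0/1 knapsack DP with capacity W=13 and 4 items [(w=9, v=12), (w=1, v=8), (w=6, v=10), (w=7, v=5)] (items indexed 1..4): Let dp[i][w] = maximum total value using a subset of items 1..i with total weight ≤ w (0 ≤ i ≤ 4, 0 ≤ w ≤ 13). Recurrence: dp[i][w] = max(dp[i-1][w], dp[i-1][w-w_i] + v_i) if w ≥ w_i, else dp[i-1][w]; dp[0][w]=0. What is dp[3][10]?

i\w   0   1   2   3   4   5   6   7   8   9  10  11  12  13
  0   0   0   0   0   0   0   0   0   0   0   0   0   0   0
  1   0   0   0   0   0   0   0   0   0  12  12  12  12  12
  2   0   8   8   8   8   8   8   8   8  12  20  20  20  20
  3   0   8   8   8   8   8  10  18  18  18  20  20  20  20
  4   0   8   8   8   8   8  10  18  18  18  20  20  20  20

20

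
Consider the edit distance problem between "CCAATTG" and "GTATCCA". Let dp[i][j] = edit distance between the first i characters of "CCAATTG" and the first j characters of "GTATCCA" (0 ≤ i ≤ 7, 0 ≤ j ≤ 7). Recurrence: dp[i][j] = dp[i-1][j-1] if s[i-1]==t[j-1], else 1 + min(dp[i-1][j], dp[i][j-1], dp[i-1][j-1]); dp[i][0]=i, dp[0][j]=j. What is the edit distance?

6

   ''  G  T  A  T  C  C  A
''  0  1  2  3  4  5  6  7
 C  1  1  2  3  4  4  5  6
 C  2  2  2  3  4  4  4  5
 A  3  3  3  2  3  4  5  4
 A  4  4  4  3  3  4  5  5
 T  5  5  4  4  3  4  5  6
 T  6  6  5  5  4  4  5  6
 G  7  6  6  6  5  5  5  6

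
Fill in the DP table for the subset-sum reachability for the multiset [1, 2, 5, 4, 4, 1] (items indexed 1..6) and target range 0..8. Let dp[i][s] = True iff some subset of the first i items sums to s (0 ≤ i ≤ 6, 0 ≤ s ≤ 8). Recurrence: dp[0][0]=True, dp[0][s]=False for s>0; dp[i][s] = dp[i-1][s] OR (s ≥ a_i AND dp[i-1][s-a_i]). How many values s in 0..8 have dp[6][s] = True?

9

i\s   0   1   2   3   4   5   6   7   8
  0   T   F   F   F   F   F   F   F   F
  1   T   T   F   F   F   F   F   F   F
  2   T   T   T   T   F   F   F   F   F
  3   T   T   T   T   F   T   T   T   T
  4   T   T   T   T   T   T   T   T   T
  5   T   T   T   T   T   T   T   T   T
  6   T   T   T   T   T   T   T   T   T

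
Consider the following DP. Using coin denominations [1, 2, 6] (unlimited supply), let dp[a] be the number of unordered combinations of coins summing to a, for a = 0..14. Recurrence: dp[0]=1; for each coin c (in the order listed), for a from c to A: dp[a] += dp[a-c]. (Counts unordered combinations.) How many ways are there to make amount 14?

15

after  coin     0     1     2     3     4     5     6     7     8     9    10    11    12    13    14
          1     1     1     1     1     1     1     1     1     1     1     1     1     1     1     1
          2     1     1     2     2     3     3     4     4     5     5     6     6     7     7     8
          6     1     1     2     2     3     3     5     5     7     7     9     9    12    12    15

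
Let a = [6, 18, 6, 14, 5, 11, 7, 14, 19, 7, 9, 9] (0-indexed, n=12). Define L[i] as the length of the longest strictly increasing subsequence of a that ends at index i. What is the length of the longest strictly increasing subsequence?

   i    0    1    2    3    4    5    6    7    8    9   10   11
a[i]    6   18    6   14    5   11    7   14   19    7    9    9
L[i]    1    2    1    2    1    2    2    3    4    2    3    3

4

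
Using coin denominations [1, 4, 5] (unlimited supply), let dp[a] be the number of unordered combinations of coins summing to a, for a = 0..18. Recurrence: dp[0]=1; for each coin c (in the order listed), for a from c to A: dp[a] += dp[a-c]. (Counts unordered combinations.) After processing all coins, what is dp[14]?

9

after  coin     0     1     2     3     4     5     6     7     8     9    10    11    12    13    14    15    16    17    18
          1     1     1     1     1     1     1     1     1     1     1     1     1     1     1     1     1     1     1     1
          4     1     1     1     1     2     2     2     2     3     3     3     3     4     4     4     4     5     5     5
          5     1     1     1     1     2     3     3     3     4     5     6     6     7     8     9    10    11    12    13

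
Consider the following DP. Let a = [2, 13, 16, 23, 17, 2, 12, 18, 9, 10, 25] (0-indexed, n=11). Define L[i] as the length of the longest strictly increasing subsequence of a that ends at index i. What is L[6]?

   i    0    1    2    3    4    5    6    7    8    9   10
a[i]    2   13   16   23   17    2   12   18    9   10   25
L[i]    1    2    3    4    4    1    2    5    2    3    6

2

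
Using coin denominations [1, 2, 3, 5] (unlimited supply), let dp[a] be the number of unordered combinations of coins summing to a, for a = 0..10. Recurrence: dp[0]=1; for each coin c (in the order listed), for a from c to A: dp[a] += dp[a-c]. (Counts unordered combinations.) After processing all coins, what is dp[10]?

20

after  coin     0     1     2     3     4     5     6     7     8     9    10
          1     1     1     1     1     1     1     1     1     1     1     1
          2     1     1     2     2     3     3     4     4     5     5     6
          3     1     1     2     3     4     5     7     8    10    12    14
          5     1     1     2     3     4     6     8    10    13    16    20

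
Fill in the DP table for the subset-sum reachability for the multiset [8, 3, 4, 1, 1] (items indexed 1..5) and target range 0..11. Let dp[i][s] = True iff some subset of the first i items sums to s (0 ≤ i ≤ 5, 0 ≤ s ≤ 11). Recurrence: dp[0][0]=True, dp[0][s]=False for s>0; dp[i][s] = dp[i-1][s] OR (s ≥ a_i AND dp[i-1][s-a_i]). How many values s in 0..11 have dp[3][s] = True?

6

i\s   0   1   2   3   4   5   6   7   8   9  10  11
  0   T   F   F   F   F   F   F   F   F   F   F   F
  1   T   F   F   F   F   F   F   F   T   F   F   F
  2   T   F   F   T   F   F   F   F   T   F   F   T
  3   T   F   F   T   T   F   F   T   T   F   F   T
  4   T   T   F   T   T   T   F   T   T   T   F   T
  5   T   T   T   T   T   T   T   T   T   T   T   T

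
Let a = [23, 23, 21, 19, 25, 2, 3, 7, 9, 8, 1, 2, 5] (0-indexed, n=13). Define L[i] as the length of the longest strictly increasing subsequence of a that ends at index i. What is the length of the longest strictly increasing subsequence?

   i    0    1    2    3    4    5    6    7    8    9   10   11   12
a[i]   23   23   21   19   25    2    3    7    9    8    1    2    5
L[i]    1    1    1    1    2    1    2    3    4    4    1    2    3

4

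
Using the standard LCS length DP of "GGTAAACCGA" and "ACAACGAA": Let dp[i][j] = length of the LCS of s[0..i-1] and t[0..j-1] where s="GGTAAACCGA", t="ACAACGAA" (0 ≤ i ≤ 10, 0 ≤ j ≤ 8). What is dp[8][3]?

   ''  A  C  A  A  C  G  A  A
''  0  0  0  0  0  0  0  0  0
 G  0  0  0  0  0  0  1  1  1
 G  0  0  0  0  0  0  1  1  1
 T  0  0  0  0  0  0  1  1  1
 A  0  1  1  1  1  1  1  2  2
 A  0  1  1  2  2  2  2  2  3
 A  0  1  1  2  3  3  3  3  3
 C  0  1  2  2  3  4  4  4  4
 C  0  1  2  2  3  4  4  4  4
 G  0  1  2  2  3  4  5  5  5
 A  0  1  2  3  3  4  5  6  6

2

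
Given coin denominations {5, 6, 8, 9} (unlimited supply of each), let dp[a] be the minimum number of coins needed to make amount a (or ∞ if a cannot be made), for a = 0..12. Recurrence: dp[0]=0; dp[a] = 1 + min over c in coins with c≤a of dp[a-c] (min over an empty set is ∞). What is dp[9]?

 a  0  1  2  3  4  5  6  7  8  9 10 11 12
dp  0  -  -  -  -  1  1  -  1  1  2  2  2
(- denotes ∞ / unreachable)

1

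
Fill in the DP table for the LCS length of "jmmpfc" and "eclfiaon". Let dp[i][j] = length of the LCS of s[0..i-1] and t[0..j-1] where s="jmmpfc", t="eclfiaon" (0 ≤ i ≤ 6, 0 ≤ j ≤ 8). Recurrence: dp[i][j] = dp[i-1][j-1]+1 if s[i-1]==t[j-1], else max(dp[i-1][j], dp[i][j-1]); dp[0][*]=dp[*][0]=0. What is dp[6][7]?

   ''  e  c  l  f  i  a  o  n
''  0  0  0  0  0  0  0  0  0
 j  0  0  0  0  0  0  0  0  0
 m  0  0  0  0  0  0  0  0  0
 m  0  0  0  0  0  0  0  0  0
 p  0  0  0  0  0  0  0  0  0
 f  0  0  0  0  1  1  1  1  1
 c  0  0  1  1  1  1  1  1  1

1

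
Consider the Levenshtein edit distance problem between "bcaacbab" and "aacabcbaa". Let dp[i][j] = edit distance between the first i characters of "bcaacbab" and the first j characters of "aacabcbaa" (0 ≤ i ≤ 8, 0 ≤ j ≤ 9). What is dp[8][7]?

4

   ''  a  a  c  a  b  c  b  a  a
''  0  1  2  3  4  5  6  7  8  9
 b  1  1  2  3  4  4  5  6  7  8
 c  2  2  2  2  3  4  4  5  6  7
 a  3  2  2  3  2  3  4  5  5  6
 a  4  3  2  3  3  3  4  5  5  5
 c  5  4  3  2  3  4  3  4  5  6
 b  6  5  4  3  3  3  4  3  4  5
 a  7  6  5  4  3  4  4  4  3  4
 b  8  7  6  5  4  3  4  4  4  4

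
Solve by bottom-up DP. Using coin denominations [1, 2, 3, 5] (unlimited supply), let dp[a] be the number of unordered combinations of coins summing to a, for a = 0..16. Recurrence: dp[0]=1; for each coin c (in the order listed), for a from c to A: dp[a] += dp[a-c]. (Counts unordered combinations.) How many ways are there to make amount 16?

54

after  coin     0     1     2     3     4     5     6     7     8     9    10    11    12    13    14    15    16
          1     1     1     1     1     1     1     1     1     1     1     1     1     1     1     1     1     1
          2     1     1     2     2     3     3     4     4     5     5     6     6     7     7     8     8     9
          3     1     1     2     3     4     5     7     8    10    12    14    16    19    21    24    27    30
          5     1     1     2     3     4     6     8    10    13    16    20    24    29    34    40    47    54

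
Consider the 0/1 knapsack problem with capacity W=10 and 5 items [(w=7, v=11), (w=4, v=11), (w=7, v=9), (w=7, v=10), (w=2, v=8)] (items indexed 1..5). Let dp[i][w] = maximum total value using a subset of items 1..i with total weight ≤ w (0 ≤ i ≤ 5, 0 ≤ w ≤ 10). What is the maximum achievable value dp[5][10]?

19

i\w   0   1   2   3   4   5   6   7   8   9  10
  0   0   0   0   0   0   0   0   0   0   0   0
  1   0   0   0   0   0   0   0  11  11  11  11
  2   0   0   0   0  11  11  11  11  11  11  11
  3   0   0   0   0  11  11  11  11  11  11  11
  4   0   0   0   0  11  11  11  11  11  11  11
  5   0   0   8   8  11  11  19  19  19  19  19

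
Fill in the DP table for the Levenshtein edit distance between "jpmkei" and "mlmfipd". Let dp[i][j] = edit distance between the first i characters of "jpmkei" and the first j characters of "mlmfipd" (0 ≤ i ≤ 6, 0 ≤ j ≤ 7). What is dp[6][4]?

5

   ''  m  l  m  f  i  p  d
''  0  1  2  3  4  5  6  7
 j  1  1  2  3  4  5  6  7
 p  2  2  2  3  4  5  5  6
 m  3  2  3  2  3  4  5  6
 k  4  3  3  3  3  4  5  6
 e  5  4  4  4  4  4  5  6
 i  6  5  5  5  5  4  5  6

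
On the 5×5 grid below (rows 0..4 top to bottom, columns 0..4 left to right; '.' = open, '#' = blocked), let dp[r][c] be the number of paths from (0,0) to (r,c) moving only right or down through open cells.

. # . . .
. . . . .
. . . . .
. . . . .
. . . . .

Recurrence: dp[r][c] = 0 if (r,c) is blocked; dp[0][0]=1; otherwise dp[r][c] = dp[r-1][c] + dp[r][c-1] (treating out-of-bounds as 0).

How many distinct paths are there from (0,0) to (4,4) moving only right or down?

35

r\c   0   1   2   3   4
  0   1   0   0   0   0
  1   1   1   1   1   1
  2   1   2   3   4   5
  3   1   3   6  10  15
  4   1   4  10  20  35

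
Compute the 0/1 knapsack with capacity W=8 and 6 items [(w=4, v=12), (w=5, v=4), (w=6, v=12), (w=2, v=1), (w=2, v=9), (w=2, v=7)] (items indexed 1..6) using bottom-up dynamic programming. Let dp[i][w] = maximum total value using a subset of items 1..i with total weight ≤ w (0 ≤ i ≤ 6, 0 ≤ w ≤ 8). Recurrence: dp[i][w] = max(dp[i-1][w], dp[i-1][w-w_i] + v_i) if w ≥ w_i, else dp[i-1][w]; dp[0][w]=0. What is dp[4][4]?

12

i\w   0   1   2   3   4   5   6   7   8
  0   0   0   0   0   0   0   0   0   0
  1   0   0   0   0  12  12  12  12  12
  2   0   0   0   0  12  12  12  12  12
  3   0   0   0   0  12  12  12  12  12
  4   0   0   1   1  12  12  13  13  13
  5   0   0   9   9  12  12  21  21  22
  6   0   0   9   9  16  16  21  21  28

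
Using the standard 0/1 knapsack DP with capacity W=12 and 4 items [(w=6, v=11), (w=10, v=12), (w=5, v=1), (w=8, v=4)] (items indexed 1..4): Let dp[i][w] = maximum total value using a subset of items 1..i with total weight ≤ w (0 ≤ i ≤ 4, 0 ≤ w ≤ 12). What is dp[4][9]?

i\w   0   1   2   3   4   5   6   7   8   9  10  11  12
  0   0   0   0   0   0   0   0   0   0   0   0   0   0
  1   0   0   0   0   0   0  11  11  11  11  11  11  11
  2   0   0   0   0   0   0  11  11  11  11  12  12  12
  3   0   0   0   0   0   1  11  11  11  11  12  12  12
  4   0   0   0   0   0   1  11  11  11  11  12  12  12

11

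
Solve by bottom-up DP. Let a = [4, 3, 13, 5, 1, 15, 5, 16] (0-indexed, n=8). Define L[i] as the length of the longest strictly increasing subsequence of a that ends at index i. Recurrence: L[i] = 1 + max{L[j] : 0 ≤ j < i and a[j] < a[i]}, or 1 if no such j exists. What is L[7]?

   i    0    1    2    3    4    5    6    7
a[i]    4    3   13    5    1   15    5   16
L[i]    1    1    2    2    1    3    2    4

4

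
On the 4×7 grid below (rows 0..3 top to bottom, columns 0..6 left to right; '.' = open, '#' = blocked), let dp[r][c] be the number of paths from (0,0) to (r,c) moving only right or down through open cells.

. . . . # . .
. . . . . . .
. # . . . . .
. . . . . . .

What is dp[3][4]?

22

r\c   0   1   2   3   4   5   6
  0   1   1   1   1   0   0   0
  1   1   2   3   4   4   4   4
  2   1   0   3   7  11  15  19
  3   1   1   4  11  22  37  56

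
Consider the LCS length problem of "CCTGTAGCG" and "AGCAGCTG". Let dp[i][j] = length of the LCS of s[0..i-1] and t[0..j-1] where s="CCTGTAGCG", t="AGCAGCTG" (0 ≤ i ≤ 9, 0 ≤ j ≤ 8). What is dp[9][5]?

   ''  A  G  C  A  G  C  T  G
''  0  0  0  0  0  0  0  0  0
 C  0  0  0  1  1  1  1  1  1
 C  0  0  0  1  1  1  2  2  2
 T  0  0  0  1  1  1  2  3  3
 G  0  0  1  1  1  2  2  3  4
 T  0  0  1  1  1  2  2  3  4
 A  0  1  1  1  2  2  2  3  4
 G  0  1  2  2  2  3  3  3  4
 C  0  1  2  3  3  3  4  4  4
 G  0  1  2  3  3  4  4  4  5

4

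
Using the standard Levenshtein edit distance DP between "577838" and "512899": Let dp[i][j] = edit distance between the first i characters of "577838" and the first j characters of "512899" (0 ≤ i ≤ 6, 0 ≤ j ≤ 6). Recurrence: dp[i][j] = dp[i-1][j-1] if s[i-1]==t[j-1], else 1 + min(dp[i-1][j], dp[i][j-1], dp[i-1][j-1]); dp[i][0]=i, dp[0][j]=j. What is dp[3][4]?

   ''  5  1  2  8  9  9
''  0  1  2  3  4  5  6
 5  1  0  1  2  3  4  5
 7  2  1  1  2  3  4  5
 7  3  2  2  2  3  4  5
 8  4  3  3  3  2  3  4
 3  5  4  4  4  3  3  4
 8  6  5  5  5  4  4  4

3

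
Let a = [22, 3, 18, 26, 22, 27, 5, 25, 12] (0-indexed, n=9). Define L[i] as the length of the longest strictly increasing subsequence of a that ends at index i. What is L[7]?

   i    0    1    2    3    4    5    6    7    8
a[i]   22    3   18   26   22   27    5   25   12
L[i]    1    1    2    3    3    4    2    4    3

4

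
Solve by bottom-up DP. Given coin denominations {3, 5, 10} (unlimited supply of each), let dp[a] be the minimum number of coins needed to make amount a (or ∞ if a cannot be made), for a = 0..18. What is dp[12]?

4

 a  0  1  2  3  4  5  6  7  8  9 10 11 12 13 14 15 16 17 18
dp  0  -  -  1  -  1  2  -  2  3  1  3  4  2  4  2  3  5  3
(- denotes ∞ / unreachable)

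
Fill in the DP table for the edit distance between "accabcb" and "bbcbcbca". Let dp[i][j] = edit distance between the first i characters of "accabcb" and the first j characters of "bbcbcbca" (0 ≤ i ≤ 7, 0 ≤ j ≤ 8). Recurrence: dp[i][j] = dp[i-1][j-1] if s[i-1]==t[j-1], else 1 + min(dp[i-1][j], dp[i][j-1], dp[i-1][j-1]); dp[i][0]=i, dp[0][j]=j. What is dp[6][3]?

   ''  b  b  c  b  c  b  c  a
''  0  1  2  3  4  5  6  7  8
 a  1  1  2  3  4  5  6  7  7
 c  2  2  2  2  3  4  5  6  7
 c  3  3  3  2  3  3  4  5  6
 a  4  4  4  3  3  4  4  5  5
 b  5  4  4  4  3  4  4  5  6
 c  6  5  5  4  4  3  4  4  5
 b  7  6  5  5  4  4  3  4  5

4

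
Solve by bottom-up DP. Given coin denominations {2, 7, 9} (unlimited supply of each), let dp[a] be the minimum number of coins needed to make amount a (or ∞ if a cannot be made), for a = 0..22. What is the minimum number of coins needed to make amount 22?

4

 a  0  1  2  3  4  5  6  7  8  9 10 11 12 13 14 15 16 17 18 19 20 21 22
dp  0  -  1  -  2  -  3  1  4  1  5  2  6  3  2  4  2  5  2  6  3  3  4
(- denotes ∞ / unreachable)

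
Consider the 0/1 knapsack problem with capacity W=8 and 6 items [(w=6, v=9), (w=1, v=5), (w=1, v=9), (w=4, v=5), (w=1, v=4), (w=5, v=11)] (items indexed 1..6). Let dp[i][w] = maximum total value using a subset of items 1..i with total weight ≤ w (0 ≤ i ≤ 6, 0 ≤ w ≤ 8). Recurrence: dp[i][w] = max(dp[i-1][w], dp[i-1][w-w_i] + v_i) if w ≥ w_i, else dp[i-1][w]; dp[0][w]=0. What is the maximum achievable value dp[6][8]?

i\w   0   1   2   3   4   5   6   7   8
  0   0   0   0   0   0   0   0   0   0
  1   0   0   0   0   0   0   9   9   9
  2   0   5   5   5   5   5   9  14  14
  3   0   9  14  14  14  14  14  18  23
  4   0   9  14  14  14  14  19  19  23
  5   0   9  14  18  18  18  19  23  23
  6   0   9  14  18  18  18  20  25  29

29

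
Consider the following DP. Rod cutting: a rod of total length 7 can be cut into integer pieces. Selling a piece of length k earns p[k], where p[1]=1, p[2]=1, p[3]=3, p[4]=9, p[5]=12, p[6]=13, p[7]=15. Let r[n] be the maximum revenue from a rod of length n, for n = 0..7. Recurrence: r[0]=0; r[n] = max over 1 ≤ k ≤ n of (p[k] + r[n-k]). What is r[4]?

   n    0    1    2    3    4    5    6    7
r[n]    0    1    2    3    9   12   13   15

9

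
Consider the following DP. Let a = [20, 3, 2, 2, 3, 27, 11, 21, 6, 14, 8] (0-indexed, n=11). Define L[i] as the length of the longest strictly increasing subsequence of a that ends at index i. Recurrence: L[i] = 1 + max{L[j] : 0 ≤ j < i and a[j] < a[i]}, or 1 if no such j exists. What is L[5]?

   i    0    1    2    3    4    5    6    7    8    9   10
a[i]   20    3    2    2    3   27   11   21    6   14    8
L[i]    1    1    1    1    2    3    3    4    3    4    4

3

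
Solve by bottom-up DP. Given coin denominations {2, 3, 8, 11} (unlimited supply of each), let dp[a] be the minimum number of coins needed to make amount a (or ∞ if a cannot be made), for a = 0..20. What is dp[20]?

4

 a  0  1  2  3  4  5  6  7  8  9 10 11 12 13 14 15 16 17 18 19 20
dp  0  -  1  1  2  2  2  3  1  3  2  1  3  2  2  3  2  3  3  2  4
(- denotes ∞ / unreachable)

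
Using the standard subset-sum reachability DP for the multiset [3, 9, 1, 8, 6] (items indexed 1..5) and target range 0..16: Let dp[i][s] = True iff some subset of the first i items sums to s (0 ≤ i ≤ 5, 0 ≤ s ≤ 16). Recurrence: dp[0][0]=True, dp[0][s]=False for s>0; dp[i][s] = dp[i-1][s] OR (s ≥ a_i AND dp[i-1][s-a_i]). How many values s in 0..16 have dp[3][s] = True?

8

i\s   0   1   2   3   4   5   6   7   8   9  10  11  12  13  14  15  16
  0   T   F   F   F   F   F   F   F   F   F   F   F   F   F   F   F   F
  1   T   F   F   T   F   F   F   F   F   F   F   F   F   F   F   F   F
  2   T   F   F   T   F   F   F   F   F   T   F   F   T   F   F   F   F
  3   T   T   F   T   T   F   F   F   F   T   T   F   T   T   F   F   F
  4   T   T   F   T   T   F   F   F   T   T   T   T   T   T   F   F   F
  5   T   T   F   T   T   F   T   T   T   T   T   T   T   T   T   T   T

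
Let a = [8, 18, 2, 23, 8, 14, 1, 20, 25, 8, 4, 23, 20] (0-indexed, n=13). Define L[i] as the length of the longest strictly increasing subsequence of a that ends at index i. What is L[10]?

   i    0    1    2    3    4    5    6    7    8    9   10   11   12
a[i]    8   18    2   23    8   14    1   20   25    8    4   23   20
L[i]    1    2    1    3    2    3    1    4    5    2    2    5    4

2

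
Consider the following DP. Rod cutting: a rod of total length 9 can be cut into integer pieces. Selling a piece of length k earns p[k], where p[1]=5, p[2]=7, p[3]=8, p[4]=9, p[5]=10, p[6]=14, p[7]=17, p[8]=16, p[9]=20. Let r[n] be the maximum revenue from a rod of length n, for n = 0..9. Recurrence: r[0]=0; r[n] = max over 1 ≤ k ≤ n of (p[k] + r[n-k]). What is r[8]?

   n    0    1    2    3    4    5    6    7    8    9
r[n]    0    5   10   15   20   25   30   35   40   45

40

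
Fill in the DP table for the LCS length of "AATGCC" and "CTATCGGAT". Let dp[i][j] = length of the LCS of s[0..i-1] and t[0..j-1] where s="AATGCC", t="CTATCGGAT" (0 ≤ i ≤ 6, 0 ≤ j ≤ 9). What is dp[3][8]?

2

   ''  C  T  A  T  C  G  G  A  T
''  0  0  0  0  0  0  0  0  0  0
 A  0  0  0  1  1  1  1  1  1  1
 A  0  0  0  1  1  1  1  1  2  2
 T  0  0  1  1  2  2  2  2  2  3
 G  0  0  1  1  2  2  3  3  3  3
 C  0  1  1  1  2  3  3  3  3  3
 C  0  1  1  1  2  3  3  3  3  3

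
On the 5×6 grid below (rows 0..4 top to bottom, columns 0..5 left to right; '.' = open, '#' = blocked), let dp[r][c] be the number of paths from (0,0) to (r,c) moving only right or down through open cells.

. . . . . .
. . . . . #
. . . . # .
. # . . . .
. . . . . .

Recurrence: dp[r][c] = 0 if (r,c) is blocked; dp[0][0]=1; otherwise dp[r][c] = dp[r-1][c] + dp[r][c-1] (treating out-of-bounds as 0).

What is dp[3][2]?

r\c   0   1   2   3   4   5
  0   1   1   1   1   1   1
  1   1   2   3   4   5   0
  2   1   3   6  10   0   0
  3   1   0   6  16  16  16
  4   1   1   7  23  39  55

6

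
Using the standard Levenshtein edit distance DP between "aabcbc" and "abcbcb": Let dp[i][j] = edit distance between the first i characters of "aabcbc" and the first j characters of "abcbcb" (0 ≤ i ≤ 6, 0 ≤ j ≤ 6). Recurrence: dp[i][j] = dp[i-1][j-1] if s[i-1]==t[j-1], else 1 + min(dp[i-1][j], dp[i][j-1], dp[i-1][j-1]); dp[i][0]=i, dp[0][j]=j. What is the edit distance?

2

   ''  a  b  c  b  c  b
''  0  1  2  3  4  5  6
 a  1  0  1  2  3  4  5
 a  2  1  1  2  3  4  5
 b  3  2  1  2  2  3  4
 c  4  3  2  1  2  2  3
 b  5  4  3  2  1  2  2
 c  6  5  4  3  2  1  2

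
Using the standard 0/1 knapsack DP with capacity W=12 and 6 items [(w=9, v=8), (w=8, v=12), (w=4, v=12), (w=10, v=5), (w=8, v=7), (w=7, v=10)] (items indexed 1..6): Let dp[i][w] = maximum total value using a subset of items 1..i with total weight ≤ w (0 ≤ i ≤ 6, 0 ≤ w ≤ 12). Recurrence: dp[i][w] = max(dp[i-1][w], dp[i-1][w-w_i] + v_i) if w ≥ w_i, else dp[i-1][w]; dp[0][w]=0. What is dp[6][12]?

i\w   0   1   2   3   4   5   6   7   8   9  10  11  12
  0   0   0   0   0   0   0   0   0   0   0   0   0   0
  1   0   0   0   0   0   0   0   0   0   8   8   8   8
  2   0   0   0   0   0   0   0   0  12  12  12  12  12
  3   0   0   0   0  12  12  12  12  12  12  12  12  24
  4   0   0   0   0  12  12  12  12  12  12  12  12  24
  5   0   0   0   0  12  12  12  12  12  12  12  12  24
  6   0   0   0   0  12  12  12  12  12  12  12  22  24

24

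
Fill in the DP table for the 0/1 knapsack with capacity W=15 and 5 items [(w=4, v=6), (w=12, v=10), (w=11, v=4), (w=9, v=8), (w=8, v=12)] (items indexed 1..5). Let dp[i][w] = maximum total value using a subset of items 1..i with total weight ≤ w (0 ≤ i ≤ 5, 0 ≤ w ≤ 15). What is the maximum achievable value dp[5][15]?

i\w   0   1   2   3   4   5   6   7   8   9  10  11  12  13  14  15
  0   0   0   0   0   0   0   0   0   0   0   0   0   0   0   0   0
  1   0   0   0   0   6   6   6   6   6   6   6   6   6   6   6   6
  2   0   0   0   0   6   6   6   6   6   6   6   6  10  10  10  10
  3   0   0   0   0   6   6   6   6   6   6   6   6  10  10  10  10
  4   0   0   0   0   6   6   6   6   6   8   8   8  10  14  14  14
  5   0   0   0   0   6   6   6   6  12  12  12  12  18  18  18  18

18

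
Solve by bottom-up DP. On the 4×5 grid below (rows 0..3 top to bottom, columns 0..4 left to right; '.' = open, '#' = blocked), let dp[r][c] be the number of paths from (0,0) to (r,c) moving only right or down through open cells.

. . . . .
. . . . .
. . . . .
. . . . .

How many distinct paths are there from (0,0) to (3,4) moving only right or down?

r\c   0   1   2   3   4
  0   1   1   1   1   1
  1   1   2   3   4   5
  2   1   3   6  10  15
  3   1   4  10  20  35

35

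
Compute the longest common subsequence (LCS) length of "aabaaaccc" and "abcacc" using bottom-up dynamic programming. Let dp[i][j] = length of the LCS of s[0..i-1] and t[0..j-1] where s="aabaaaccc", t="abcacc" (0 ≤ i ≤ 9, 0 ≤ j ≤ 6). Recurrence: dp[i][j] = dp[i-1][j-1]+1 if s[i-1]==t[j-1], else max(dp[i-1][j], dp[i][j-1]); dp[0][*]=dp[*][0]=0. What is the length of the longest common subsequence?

   ''  a  b  c  a  c  c
''  0  0  0  0  0  0  0
 a  0  1  1  1  1  1  1
 a  0  1  1  1  2  2  2
 b  0  1  2  2  2  2  2
 a  0  1  2  2  3  3  3
 a  0  1  2  2  3  3  3
 a  0  1  2  2  3  3  3
 c  0  1  2  3  3  4  4
 c  0  1  2  3  3  4  5
 c  0  1  2  3  3  4  5

5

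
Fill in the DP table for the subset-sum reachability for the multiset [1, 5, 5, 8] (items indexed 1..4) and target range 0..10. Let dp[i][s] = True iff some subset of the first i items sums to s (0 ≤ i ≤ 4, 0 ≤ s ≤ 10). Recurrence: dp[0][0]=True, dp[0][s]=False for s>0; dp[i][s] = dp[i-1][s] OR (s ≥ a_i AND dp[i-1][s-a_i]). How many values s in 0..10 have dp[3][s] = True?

5

i\s   0   1   2   3   4   5   6   7   8   9  10
  0   T   F   F   F   F   F   F   F   F   F   F
  1   T   T   F   F   F   F   F   F   F   F   F
  2   T   T   F   F   F   T   T   F   F   F   F
  3   T   T   F   F   F   T   T   F   F   F   T
  4   T   T   F   F   F   T   T   F   T   T   T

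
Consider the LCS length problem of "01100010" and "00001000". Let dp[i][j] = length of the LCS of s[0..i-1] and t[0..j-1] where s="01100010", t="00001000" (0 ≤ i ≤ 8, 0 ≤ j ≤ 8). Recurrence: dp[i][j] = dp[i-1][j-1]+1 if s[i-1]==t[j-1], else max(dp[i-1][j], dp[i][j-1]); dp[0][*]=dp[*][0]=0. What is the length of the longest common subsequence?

   ''  0  0  0  0  1  0  0  0
''  0  0  0  0  0  0  0  0  0
 0  0  1  1  1  1  1  1  1  1
 1  0  1  1  1  1  2  2  2  2
 1  0  1  1  1  1  2  2  2  2
 0  0  1  2  2  2  2  3  3  3
 0  0  1  2  3  3  3  3  4  4
 0  0  1  2  3  4  4  4  4  5
 1  0  1  2  3  4  5  5  5  5
 0  0  1  2  3  4  5  6  6  6

6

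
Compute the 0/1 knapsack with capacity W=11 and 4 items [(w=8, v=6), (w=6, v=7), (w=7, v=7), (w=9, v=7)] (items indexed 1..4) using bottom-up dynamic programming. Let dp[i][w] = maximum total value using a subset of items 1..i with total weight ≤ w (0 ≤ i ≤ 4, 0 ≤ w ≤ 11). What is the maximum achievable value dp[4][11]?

7

i\w   0   1   2   3   4   5   6   7   8   9  10  11
  0   0   0   0   0   0   0   0   0   0   0   0   0
  1   0   0   0   0   0   0   0   0   6   6   6   6
  2   0   0   0   0   0   0   7   7   7   7   7   7
  3   0   0   0   0   0   0   7   7   7   7   7   7
  4   0   0   0   0   0   0   7   7   7   7   7   7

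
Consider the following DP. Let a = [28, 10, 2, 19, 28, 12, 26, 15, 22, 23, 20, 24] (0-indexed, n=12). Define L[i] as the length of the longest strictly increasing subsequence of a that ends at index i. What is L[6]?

   i    0    1    2    3    4    5    6    7    8    9   10   11
a[i]   28   10    2   19   28   12   26   15   22   23   20   24
L[i]    1    1    1    2    3    2    3    3    4    5    4    6

3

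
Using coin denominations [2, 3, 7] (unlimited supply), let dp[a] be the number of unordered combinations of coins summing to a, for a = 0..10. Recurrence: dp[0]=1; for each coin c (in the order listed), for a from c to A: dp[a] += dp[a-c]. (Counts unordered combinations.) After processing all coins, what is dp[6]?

2

after  coin     0     1     2     3     4     5     6     7     8     9    10
          2     1     0     1     0     1     0     1     0     1     0     1
          3     1     0     1     1     1     1     2     1     2     2     2
          7     1     0     1     1     1     1     2     2     2     3     3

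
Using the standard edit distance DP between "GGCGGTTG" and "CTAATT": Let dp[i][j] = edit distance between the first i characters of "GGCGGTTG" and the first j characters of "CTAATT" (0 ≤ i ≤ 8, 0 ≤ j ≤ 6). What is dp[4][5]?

   ''  C  T  A  A  T  T
''  0  1  2  3  4  5  6
 G  1  1  2  3  4  5  6
 G  2  2  2  3  4  5  6
 C  3  2  3  3  4  5  6
 G  4  3  3  4  4  5  6
 G  5  4  4  4  5  5  6
 T  6  5  4  5  5  5  5
 T  7  6  5  5  6  5  5
 G  8  7  6  6  6  6  6

5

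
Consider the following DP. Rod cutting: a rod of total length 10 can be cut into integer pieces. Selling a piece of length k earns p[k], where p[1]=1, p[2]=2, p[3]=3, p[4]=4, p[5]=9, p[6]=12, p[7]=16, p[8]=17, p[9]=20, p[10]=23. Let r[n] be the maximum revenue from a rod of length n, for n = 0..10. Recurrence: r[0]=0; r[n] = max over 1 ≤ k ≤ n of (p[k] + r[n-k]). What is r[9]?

   n    0    1    2    3    4    5    6    7    8    9   10
r[n]    0    1    2    3    4    9   12   16   17   20   23

20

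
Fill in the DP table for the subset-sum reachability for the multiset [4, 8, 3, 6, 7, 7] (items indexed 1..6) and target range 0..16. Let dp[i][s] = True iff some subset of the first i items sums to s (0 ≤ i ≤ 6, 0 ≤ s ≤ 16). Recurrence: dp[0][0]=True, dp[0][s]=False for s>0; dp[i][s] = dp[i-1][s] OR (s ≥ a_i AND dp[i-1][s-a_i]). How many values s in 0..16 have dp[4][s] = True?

13

i\s   0   1   2   3   4   5   6   7   8   9  10  11  12  13  14  15  16
  0   T   F   F   F   F   F   F   F   F   F   F   F   F   F   F   F   F
  1   T   F   F   F   T   F   F   F   F   F   F   F   F   F   F   F   F
  2   T   F   F   F   T   F   F   F   T   F   F   F   T   F   F   F   F
  3   T   F   F   T   T   F   F   T   T   F   F   T   T   F   F   T   F
  4   T   F   F   T   T   F   T   T   T   T   T   T   T   T   T   T   F
  5   T   F   F   T   T   F   T   T   T   T   T   T   T   T   T   T   T
  6   T   F   F   T   T   F   T   T   T   T   T   T   T   T   T   T   T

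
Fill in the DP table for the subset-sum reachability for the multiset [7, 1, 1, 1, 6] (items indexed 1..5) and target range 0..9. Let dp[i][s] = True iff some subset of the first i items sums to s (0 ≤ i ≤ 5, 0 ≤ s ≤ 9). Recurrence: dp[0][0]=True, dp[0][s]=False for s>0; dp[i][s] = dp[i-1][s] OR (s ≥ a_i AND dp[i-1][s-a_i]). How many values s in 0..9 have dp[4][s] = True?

7

i\s   0   1   2   3   4   5   6   7   8   9
  0   T   F   F   F   F   F   F   F   F   F
  1   T   F   F   F   F   F   F   T   F   F
  2   T   T   F   F   F   F   F   T   T   F
  3   T   T   T   F   F   F   F   T   T   T
  4   T   T   T   T   F   F   F   T   T   T
  5   T   T   T   T   F   F   T   T   T   T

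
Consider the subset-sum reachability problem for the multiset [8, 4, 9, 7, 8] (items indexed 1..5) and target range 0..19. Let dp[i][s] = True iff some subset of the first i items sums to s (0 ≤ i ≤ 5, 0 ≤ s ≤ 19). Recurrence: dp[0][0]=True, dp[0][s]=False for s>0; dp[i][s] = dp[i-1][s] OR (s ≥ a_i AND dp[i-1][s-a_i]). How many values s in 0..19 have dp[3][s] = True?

i\s   0   1   2   3   4   5   6   7   8   9  10  11  12  13  14  15  16  17  18  19
  0   T   F   F   F   F   F   F   F   F   F   F   F   F   F   F   F   F   F   F   F
  1   T   F   F   F   F   F   F   F   T   F   F   F   F   F   F   F   F   F   F   F
  2   T   F   F   F   T   F   F   F   T   F   F   F   T   F   F   F   F   F   F   F
  3   T   F   F   F   T   F   F   F   T   T   F   F   T   T   F   F   F   T   F   F
  4   T   F   F   F   T   F   F   T   T   T   F   T   T   T   F   T   T   T   F   T
  5   T   F   F   F   T   F   F   T   T   T   F   T   T   T   F   T   T   T   F   T

7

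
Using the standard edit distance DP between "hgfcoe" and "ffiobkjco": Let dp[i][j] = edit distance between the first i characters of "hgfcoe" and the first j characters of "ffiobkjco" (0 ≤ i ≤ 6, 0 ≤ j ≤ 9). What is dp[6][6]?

   ''  f  f  i  o  b  k  j  c  o
''  0  1  2  3  4  5  6  7  8  9
 h  1  1  2  3  4  5  6  7  8  9
 g  2  2  2  3  4  5  6  7  8  9
 f  3  2  2  3  4  5  6  7  8  9
 c  4  3  3  3  4  5  6  7  7  8
 o  5  4  4  4  3  4  5  6  7  7
 e  6  5  5  5  4  4  5  6  7  8

5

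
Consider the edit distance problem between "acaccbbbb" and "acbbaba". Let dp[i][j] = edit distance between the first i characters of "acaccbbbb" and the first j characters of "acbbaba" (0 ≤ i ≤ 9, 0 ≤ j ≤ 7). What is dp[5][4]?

3

   ''  a  c  b  b  a  b  a
''  0  1  2  3  4  5  6  7
 a  1  0  1  2  3  4  5  6
 c  2  1  0  1  2  3  4  5
 a  3  2  1  1  2  2  3  4
 c  4  3  2  2  2  3  3  4
 c  5  4  3  3  3  3  4  4
 b  6  5  4  3  3  4  3  4
 b  7  6  5  4  3  4  4  4
 b  8  7  6  5  4  4  4  5
 b  9  8  7  6  5  5  4  5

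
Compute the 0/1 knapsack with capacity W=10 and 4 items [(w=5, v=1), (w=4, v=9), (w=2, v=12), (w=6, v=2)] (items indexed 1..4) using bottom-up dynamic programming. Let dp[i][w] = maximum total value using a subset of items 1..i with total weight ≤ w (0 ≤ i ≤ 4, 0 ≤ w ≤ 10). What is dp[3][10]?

i\w   0   1   2   3   4   5   6   7   8   9  10
  0   0   0   0   0   0   0   0   0   0   0   0
  1   0   0   0   0   0   1   1   1   1   1   1
  2   0   0   0   0   9   9   9   9   9  10  10
  3   0   0  12  12  12  12  21  21  21  21  21
  4   0   0  12  12  12  12  21  21  21  21  21

21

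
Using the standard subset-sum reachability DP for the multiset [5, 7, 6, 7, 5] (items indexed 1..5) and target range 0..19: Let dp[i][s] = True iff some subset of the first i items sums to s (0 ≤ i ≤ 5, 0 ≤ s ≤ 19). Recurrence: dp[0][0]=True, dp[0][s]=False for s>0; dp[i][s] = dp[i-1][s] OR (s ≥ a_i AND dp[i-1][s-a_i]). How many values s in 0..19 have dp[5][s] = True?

13

i\s   0   1   2   3   4   5   6   7   8   9  10  11  12  13  14  15  16  17  18  19
  0   T   F   F   F   F   F   F   F   F   F   F   F   F   F   F   F   F   F   F   F
  1   T   F   F   F   F   T   F   F   F   F   F   F   F   F   F   F   F   F   F   F
  2   T   F   F   F   F   T   F   T   F   F   F   F   T   F   F   F   F   F   F   F
  3   T   F   F   F   F   T   T   T   F   F   F   T   T   T   F   F   F   F   T   F
  4   T   F   F   F   F   T   T   T   F   F   F   T   T   T   T   F   F   F   T   T
  5   T   F   F   F   F   T   T   T   F   F   T   T   T   T   T   F   T   T   T   T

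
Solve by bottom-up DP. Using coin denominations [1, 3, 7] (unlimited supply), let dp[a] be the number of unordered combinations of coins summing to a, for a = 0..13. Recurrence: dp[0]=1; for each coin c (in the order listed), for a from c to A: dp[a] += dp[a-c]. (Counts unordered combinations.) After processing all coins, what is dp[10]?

after  coin     0     1     2     3     4     5     6     7     8     9    10    11    12    13
          1     1     1     1     1     1     1     1     1     1     1     1     1     1     1
          3     1     1     1     2     2     2     3     3     3     4     4     4     5     5
          7     1     1     1     2     2     2     3     4     4     5     6     6     7     8

6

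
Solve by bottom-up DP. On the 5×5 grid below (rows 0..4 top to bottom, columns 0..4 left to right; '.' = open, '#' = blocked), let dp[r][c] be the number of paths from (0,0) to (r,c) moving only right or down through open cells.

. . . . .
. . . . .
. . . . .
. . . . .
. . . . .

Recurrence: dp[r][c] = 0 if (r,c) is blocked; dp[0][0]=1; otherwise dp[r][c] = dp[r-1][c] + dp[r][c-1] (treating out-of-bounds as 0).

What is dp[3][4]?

35

r\c   0   1   2   3   4
  0   1   1   1   1   1
  1   1   2   3   4   5
  2   1   3   6  10  15
  3   1   4  10  20  35
  4   1   5  15  35  70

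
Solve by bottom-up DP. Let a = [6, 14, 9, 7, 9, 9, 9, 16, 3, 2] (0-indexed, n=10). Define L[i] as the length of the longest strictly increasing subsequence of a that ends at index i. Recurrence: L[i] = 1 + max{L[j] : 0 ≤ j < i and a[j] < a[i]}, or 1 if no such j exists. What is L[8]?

   i    0    1    2    3    4    5    6    7    8    9
a[i]    6   14    9    7    9    9    9   16    3    2
L[i]    1    2    2    2    3    3    3    4    1    1

1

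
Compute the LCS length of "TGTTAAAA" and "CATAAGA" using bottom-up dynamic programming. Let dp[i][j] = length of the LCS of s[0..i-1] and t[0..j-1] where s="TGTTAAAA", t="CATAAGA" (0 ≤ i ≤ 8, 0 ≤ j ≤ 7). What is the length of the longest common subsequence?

4

   ''  C  A  T  A  A  G  A
''  0  0  0  0  0  0  0  0
 T  0  0  0  1  1  1  1  1
 G  0  0  0  1  1  1  2  2
 T  0  0  0  1  1  1  2  2
 T  0  0  0  1  1  1  2  2
 A  0  0  1  1  2  2  2  3
 A  0  0  1  1  2  3  3  3
 A  0  0  1  1  2  3  3  4
 A  0  0  1  1  2  3  3  4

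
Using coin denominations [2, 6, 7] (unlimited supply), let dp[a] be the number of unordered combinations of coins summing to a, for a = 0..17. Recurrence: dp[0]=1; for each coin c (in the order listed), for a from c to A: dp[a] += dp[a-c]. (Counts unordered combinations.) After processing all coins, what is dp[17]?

after  coin     0     1     2     3     4     5     6     7     8     9    10    11    12    13    14    15    16    17
          2     1     0     1     0     1     0     1     0     1     0     1     0     1     0     1     0     1     0
          6     1     0     1     0     1     0     2     0     2     0     2     0     3     0     3     0     3     0
          7     1     0     1     0     1     0     2     1     2     1     2     1     3     2     4     2     4     2

2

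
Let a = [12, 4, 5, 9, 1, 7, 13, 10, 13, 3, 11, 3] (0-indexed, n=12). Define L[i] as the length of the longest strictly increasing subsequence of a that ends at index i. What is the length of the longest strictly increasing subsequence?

   i    0    1    2    3    4    5    6    7    8    9   10   11
a[i]   12    4    5    9    1    7   13   10   13    3   11    3
L[i]    1    1    2    3    1    3    4    4    5    2    5    2

5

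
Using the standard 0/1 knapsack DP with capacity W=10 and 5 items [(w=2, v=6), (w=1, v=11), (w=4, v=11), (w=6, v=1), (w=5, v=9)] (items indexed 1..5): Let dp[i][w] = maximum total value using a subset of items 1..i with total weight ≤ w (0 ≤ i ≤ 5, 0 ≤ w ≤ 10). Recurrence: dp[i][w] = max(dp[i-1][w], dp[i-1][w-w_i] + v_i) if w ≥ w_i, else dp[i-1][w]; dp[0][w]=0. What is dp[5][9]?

i\w   0   1   2   3   4   5   6   7   8   9  10
  0   0   0   0   0   0   0   0   0   0   0   0
  1   0   0   6   6   6   6   6   6   6   6   6
  2   0  11  11  17  17  17  17  17  17  17  17
  3   0  11  11  17  17  22  22  28  28  28  28
  4   0  11  11  17  17  22  22  28  28  28  28
  5   0  11  11  17  17  22  22  28  28  28  31

28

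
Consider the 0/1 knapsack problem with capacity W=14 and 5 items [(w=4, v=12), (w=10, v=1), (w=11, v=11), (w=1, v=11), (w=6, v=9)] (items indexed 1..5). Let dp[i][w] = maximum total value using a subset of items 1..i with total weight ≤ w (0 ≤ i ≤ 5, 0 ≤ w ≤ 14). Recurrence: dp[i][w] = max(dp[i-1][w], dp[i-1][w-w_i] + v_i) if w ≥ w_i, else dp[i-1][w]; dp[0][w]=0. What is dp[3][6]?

12

i\w   0   1   2   3   4   5   6   7   8   9  10  11  12  13  14
  0   0   0   0   0   0   0   0   0   0   0   0   0   0   0   0
  1   0   0   0   0  12  12  12  12  12  12  12  12  12  12  12
  2   0   0   0   0  12  12  12  12  12  12  12  12  12  12  13
  3   0   0   0   0  12  12  12  12  12  12  12  12  12  12  13
  4   0  11  11  11  12  23  23  23  23  23  23  23  23  23  23
  5   0  11  11  11  12  23  23  23  23  23  23  32  32  32  32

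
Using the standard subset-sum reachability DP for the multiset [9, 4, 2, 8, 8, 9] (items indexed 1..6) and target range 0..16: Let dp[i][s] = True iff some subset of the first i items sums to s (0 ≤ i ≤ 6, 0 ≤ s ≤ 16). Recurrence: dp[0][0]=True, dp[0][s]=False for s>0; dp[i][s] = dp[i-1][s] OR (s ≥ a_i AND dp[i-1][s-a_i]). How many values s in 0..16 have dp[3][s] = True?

8

i\s   0   1   2   3   4   5   6   7   8   9  10  11  12  13  14  15  16
  0   T   F   F   F   F   F   F   F   F   F   F   F   F   F   F   F   F
  1   T   F   F   F   F   F   F   F   F   T   F   F   F   F   F   F   F
  2   T   F   F   F   T   F   F   F   F   T   F   F   F   T   F   F   F
  3   T   F   T   F   T   F   T   F   F   T   F   T   F   T   F   T   F
  4   T   F   T   F   T   F   T   F   T   T   T   T   T   T   T   T   F
  5   T   F   T   F   T   F   T   F   T   T   T   T   T   T   T   T   T
  6   T   F   T   F   T   F   T   F   T   T   T   T   T   T   T   T   T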